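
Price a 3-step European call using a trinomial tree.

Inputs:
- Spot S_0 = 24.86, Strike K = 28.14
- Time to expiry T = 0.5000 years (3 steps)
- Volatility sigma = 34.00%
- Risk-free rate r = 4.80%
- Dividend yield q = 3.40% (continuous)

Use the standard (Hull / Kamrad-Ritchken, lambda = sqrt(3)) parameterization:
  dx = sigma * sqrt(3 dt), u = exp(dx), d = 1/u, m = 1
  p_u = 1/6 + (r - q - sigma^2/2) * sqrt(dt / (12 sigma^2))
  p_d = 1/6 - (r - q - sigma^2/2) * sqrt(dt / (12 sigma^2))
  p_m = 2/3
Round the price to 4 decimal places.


Answer: Price = V(0,0) = 1.3468

Derivation:
dt = T/N = 0.166667; dx = sigma*sqrt(3*dt) = 0.240416
u = exp(dx) = 1.271778; d = 1/u = 0.786300
p_u = 0.151485, p_m = 0.666667, p_d = 0.181849
Discount per step: exp(-r*dt) = 0.992032
Stock lattice S(k, j) with j the centered position index:
  k=0: S(0,+0) = 24.8600
  k=1: S(1,-1) = 19.5474; S(1,+0) = 24.8600; S(1,+1) = 31.6164
  k=2: S(2,-2) = 15.3702; S(2,-1) = 19.5474; S(2,+0) = 24.8600; S(2,+1) = 31.6164; S(2,+2) = 40.2091
  k=3: S(3,-3) = 12.0856; S(3,-2) = 15.3702; S(3,-1) = 19.5474; S(3,+0) = 24.8600; S(3,+1) = 31.6164; S(3,+2) = 40.2091; S(3,+3) = 51.1370
Terminal payoffs V(N, j) = max(S_T - K, 0):
  V(3,-3) = 0.000000; V(3,-2) = 0.000000; V(3,-1) = 0.000000; V(3,+0) = 0.000000; V(3,+1) = 3.476413; V(3,+2) = 12.069074; V(3,+3) = 22.997036
Backward induction: V(k, j) = exp(-r*dt) * [p_u * V(k+1, j+1) + p_m * V(k+1, j) + p_d * V(k+1, j-1)]
  V(2,-2) = exp(-r*dt) * [p_u*0.000000 + p_m*0.000000 + p_d*0.000000] = 0.000000
  V(2,-1) = exp(-r*dt) * [p_u*0.000000 + p_m*0.000000 + p_d*0.000000] = 0.000000
  V(2,+0) = exp(-r*dt) * [p_u*3.476413 + p_m*0.000000 + p_d*0.000000] = 0.522427
  V(2,+1) = exp(-r*dt) * [p_u*12.069074 + p_m*3.476413 + p_d*0.000000] = 4.112854
  V(2,+2) = exp(-r*dt) * [p_u*22.997036 + p_m*12.069074 + p_d*3.476413] = 12.065022
  V(1,-1) = exp(-r*dt) * [p_u*0.522427 + p_m*0.000000 + p_d*0.000000] = 0.078509
  V(1,+0) = exp(-r*dt) * [p_u*4.112854 + p_m*0.522427 + p_d*0.000000] = 0.963579
  V(1,+1) = exp(-r*dt) * [p_u*12.065022 + p_m*4.112854 + p_d*0.522427] = 4.627403
  V(0,+0) = exp(-r*dt) * [p_u*4.627403 + p_m*0.963579 + p_d*0.078509] = 1.346826


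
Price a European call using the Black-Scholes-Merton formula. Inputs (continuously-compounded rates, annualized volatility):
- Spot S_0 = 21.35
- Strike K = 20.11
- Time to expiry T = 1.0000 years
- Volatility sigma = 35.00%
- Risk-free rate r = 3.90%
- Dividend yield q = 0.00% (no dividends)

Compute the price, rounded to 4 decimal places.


Answer: Price = 3.9417

Derivation:
d1 = (ln(S/K) + (r - q + 0.5*sigma^2) * T) / (sigma * sqrt(T)) = 0.45738439
d2 = d1 - sigma * sqrt(T) = 0.10738439
exp(-rT) = 0.96175071; exp(-qT) = 1.00000000
C = S_0 * exp(-qT) * N(d1) - K * exp(-rT) * N(d2)
N(d1) = 0.67630261; N(d2) = 0.54275798
C = 21.3500 * 1.00000000 * 0.67630261 - 20.1100 * 0.96175071 * 0.54275798 = 3.9417


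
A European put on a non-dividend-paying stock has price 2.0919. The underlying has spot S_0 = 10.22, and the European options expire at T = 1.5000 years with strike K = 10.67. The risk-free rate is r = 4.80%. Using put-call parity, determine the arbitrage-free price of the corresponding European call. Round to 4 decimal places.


Put-call parity: C - P = S_0 * exp(-qT) - K * exp(-rT).
S_0 * exp(-qT) = 10.2200 * 1.00000000 = 10.22000000
K * exp(-rT) = 10.6700 * 0.93053090 = 9.92876466
C = P + S*exp(-qT) - K*exp(-rT)
C = 2.0919 + 10.22000000 - 9.92876466 = 2.3831

Answer: Call price = 2.3831


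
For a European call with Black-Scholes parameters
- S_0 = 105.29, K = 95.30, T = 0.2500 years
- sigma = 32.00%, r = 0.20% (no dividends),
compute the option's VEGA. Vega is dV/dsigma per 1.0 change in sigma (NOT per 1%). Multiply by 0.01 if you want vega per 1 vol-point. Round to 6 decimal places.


Answer: Vega = 16.367348

Derivation:
d1 = 0.7061789826; d2 = 0.5461789826
phi(d1) = 0.3109003268; exp(-qT) = 1.0000000000; exp(-rT) = 0.9995001250
Vega = S * exp(-qT) * phi(d1) * sqrt(T) = 105.2900 * 1.0000000000 * 0.3109003268 * 0.5000000000 = 16.367348


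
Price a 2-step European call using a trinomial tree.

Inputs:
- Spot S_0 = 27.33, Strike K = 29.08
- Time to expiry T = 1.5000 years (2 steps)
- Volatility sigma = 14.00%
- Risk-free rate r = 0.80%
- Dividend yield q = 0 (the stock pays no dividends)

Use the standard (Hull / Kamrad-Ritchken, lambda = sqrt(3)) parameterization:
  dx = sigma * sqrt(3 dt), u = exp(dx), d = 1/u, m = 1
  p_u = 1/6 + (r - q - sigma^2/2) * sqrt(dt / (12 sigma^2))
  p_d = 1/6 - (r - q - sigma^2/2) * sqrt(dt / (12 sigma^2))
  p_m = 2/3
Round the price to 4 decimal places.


dt = T/N = 0.750000; dx = sigma*sqrt(3*dt) = 0.210000
u = exp(dx) = 1.233678; d = 1/u = 0.810584
p_u = 0.163452, p_m = 0.666667, p_d = 0.169881
Discount per step: exp(-r*dt) = 0.994018
Stock lattice S(k, j) with j the centered position index:
  k=0: S(0,+0) = 27.3300
  k=1: S(1,-1) = 22.1533; S(1,+0) = 27.3300; S(1,+1) = 33.7164
  k=2: S(2,-2) = 17.9571; S(2,-1) = 22.1533; S(2,+0) = 27.3300; S(2,+1) = 33.7164; S(2,+2) = 41.5952
Terminal payoffs V(N, j) = max(S_T - K, 0):
  V(2,-2) = 0.000000; V(2,-1) = 0.000000; V(2,+0) = 0.000000; V(2,+1) = 4.636421; V(2,+2) = 12.515209
Backward induction: V(k, j) = exp(-r*dt) * [p_u * V(k+1, j+1) + p_m * V(k+1, j) + p_d * V(k+1, j-1)]
  V(1,-1) = exp(-r*dt) * [p_u*0.000000 + p_m*0.000000 + p_d*0.000000] = 0.000000
  V(1,+0) = exp(-r*dt) * [p_u*4.636421 + p_m*0.000000 + p_d*0.000000] = 0.753301
  V(1,+1) = exp(-r*dt) * [p_u*12.515209 + p_m*4.636421 + p_d*0.000000] = 5.105861
  V(0,+0) = exp(-r*dt) * [p_u*5.105861 + p_m*0.753301 + p_d*0.000000] = 1.328769

Answer: Price = V(0,0) = 1.3288


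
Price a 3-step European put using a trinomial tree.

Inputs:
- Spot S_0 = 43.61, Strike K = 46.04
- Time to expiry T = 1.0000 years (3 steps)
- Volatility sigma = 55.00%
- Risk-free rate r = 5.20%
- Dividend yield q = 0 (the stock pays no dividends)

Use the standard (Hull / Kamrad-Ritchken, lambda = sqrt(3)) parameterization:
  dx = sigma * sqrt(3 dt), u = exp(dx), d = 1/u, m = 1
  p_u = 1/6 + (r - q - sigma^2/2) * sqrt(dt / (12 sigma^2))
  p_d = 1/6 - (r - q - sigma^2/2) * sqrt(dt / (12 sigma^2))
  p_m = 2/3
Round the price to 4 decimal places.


Answer: Price = V(0,0) = 9.0345

Derivation:
dt = T/N = 0.333333; dx = sigma*sqrt(3*dt) = 0.550000
u = exp(dx) = 1.733253; d = 1/u = 0.576950
p_u = 0.136591, p_m = 0.666667, p_d = 0.196742
Discount per step: exp(-r*dt) = 0.982816
Stock lattice S(k, j) with j the centered position index:
  k=0: S(0,+0) = 43.6100
  k=1: S(1,-1) = 25.1608; S(1,+0) = 43.6100; S(1,+1) = 75.5872
  k=2: S(2,-2) = 14.5165; S(2,-1) = 25.1608; S(2,+0) = 43.6100; S(2,+1) = 75.5872; S(2,+2) = 131.0117
  k=3: S(3,-3) = 8.3753; S(3,-2) = 14.5165; S(3,-1) = 25.1608; S(3,+0) = 43.6100; S(3,+1) = 75.5872; S(3,+2) = 131.0117; S(3,+3) = 227.0764
Terminal payoffs V(N, j) = max(K - S_T, 0):
  V(3,-3) = 37.664703; V(3,-2) = 31.523492; V(3,-1) = 20.879219; V(3,+0) = 2.430000; V(3,+1) = 0.000000; V(3,+2) = 0.000000; V(3,+3) = 0.000000
Backward induction: V(k, j) = exp(-r*dt) * [p_u * V(k+1, j+1) + p_m * V(k+1, j) + p_d * V(k+1, j-1)]
  V(2,-2) = exp(-r*dt) * [p_u*20.879219 + p_m*31.523492 + p_d*37.664703] = 30.740341
  V(2,-1) = exp(-r*dt) * [p_u*2.430000 + p_m*20.879219 + p_d*31.523492] = 20.101933
  V(2,+0) = exp(-r*dt) * [p_u*0.000000 + p_m*2.430000 + p_d*20.879219] = 5.629401
  V(2,+1) = exp(-r*dt) * [p_u*0.000000 + p_m*0.000000 + p_d*2.430000] = 0.469869
  V(2,+2) = exp(-r*dt) * [p_u*0.000000 + p_m*0.000000 + p_d*0.000000] = 0.000000
  V(1,-1) = exp(-r*dt) * [p_u*5.629401 + p_m*20.101933 + p_d*30.740341] = 19.870714
  V(1,+0) = exp(-r*dt) * [p_u*0.469869 + p_m*5.629401 + p_d*20.101933] = 7.638463
  V(1,+1) = exp(-r*dt) * [p_u*0.000000 + p_m*0.469869 + p_d*5.629401] = 1.396373
  V(0,+0) = exp(-r*dt) * [p_u*1.396373 + p_m*7.638463 + p_d*19.870714] = 9.034490


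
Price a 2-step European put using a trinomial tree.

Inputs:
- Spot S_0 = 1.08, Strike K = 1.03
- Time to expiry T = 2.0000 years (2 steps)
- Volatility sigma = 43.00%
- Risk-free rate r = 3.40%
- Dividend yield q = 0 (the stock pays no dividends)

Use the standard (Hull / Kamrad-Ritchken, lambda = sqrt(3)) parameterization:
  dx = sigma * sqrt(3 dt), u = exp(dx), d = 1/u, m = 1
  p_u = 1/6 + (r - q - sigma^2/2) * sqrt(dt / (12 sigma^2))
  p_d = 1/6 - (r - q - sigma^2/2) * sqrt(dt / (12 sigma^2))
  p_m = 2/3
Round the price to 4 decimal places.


dt = T/N = 1.000000; dx = sigma*sqrt(3*dt) = 0.744782
u = exp(dx) = 2.105982; d = 1/u = 0.474838
p_u = 0.127427, p_m = 0.666667, p_d = 0.205906
Discount per step: exp(-r*dt) = 0.966572
Stock lattice S(k, j) with j the centered position index:
  k=0: S(0,+0) = 1.0800
  k=1: S(1,-1) = 0.5128; S(1,+0) = 1.0800; S(1,+1) = 2.2745
  k=2: S(2,-2) = 0.2435; S(2,-1) = 0.5128; S(2,+0) = 1.0800; S(2,+1) = 2.2745; S(2,+2) = 4.7900
Terminal payoffs V(N, j) = max(K - S_T, 0):
  V(2,-2) = 0.786491; V(2,-1) = 0.517175; V(2,+0) = 0.000000; V(2,+1) = 0.000000; V(2,+2) = 0.000000
Backward induction: V(k, j) = exp(-r*dt) * [p_u * V(k+1, j+1) + p_m * V(k+1, j) + p_d * V(k+1, j-1)]
  V(1,-1) = exp(-r*dt) * [p_u*0.000000 + p_m*0.517175 + p_d*0.786491] = 0.489788
  V(1,+0) = exp(-r*dt) * [p_u*0.000000 + p_m*0.000000 + p_d*0.517175] = 0.102930
  V(1,+1) = exp(-r*dt) * [p_u*0.000000 + p_m*0.000000 + p_d*0.000000] = 0.000000
  V(0,+0) = exp(-r*dt) * [p_u*0.000000 + p_m*0.102930 + p_d*0.489788] = 0.163805

Answer: Price = V(0,0) = 0.1638


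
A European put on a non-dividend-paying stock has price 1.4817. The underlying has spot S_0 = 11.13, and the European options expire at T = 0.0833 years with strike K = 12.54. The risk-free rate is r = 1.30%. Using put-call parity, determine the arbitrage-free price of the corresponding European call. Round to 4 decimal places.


Answer: Call price = 0.0853

Derivation:
Put-call parity: C - P = S_0 * exp(-qT) - K * exp(-rT).
S_0 * exp(-qT) = 11.1300 * 1.00000000 = 11.13000000
K * exp(-rT) = 12.5400 * 0.99891769 = 12.52642778
C = P + S*exp(-qT) - K*exp(-rT)
C = 1.4817 + 11.13000000 - 12.52642778 = 0.0853


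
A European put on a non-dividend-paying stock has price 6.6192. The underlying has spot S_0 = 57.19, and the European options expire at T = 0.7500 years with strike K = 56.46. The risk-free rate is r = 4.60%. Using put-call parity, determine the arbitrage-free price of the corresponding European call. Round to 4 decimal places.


Answer: Call price = 9.2639

Derivation:
Put-call parity: C - P = S_0 * exp(-qT) - K * exp(-rT).
S_0 * exp(-qT) = 57.1900 * 1.00000000 = 57.19000000
K * exp(-rT) = 56.4600 * 0.96608834 = 54.54534766
C = P + S*exp(-qT) - K*exp(-rT)
C = 6.6192 + 57.19000000 - 54.54534766 = 9.2639


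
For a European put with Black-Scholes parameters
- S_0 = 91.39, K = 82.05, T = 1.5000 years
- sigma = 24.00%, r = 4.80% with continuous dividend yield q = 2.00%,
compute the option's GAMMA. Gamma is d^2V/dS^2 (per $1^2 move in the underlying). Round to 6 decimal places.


d1 = 0.6566239844; d2 = 0.3626852152
phi(d1) = 0.3215777075; exp(-qT) = 0.9704455335; exp(-rT) = 0.9305308958
Gamma = exp(-qT) * phi(d1) / (S * sigma * sqrt(T)) = 0.9704455335 * 0.3215777075 / (91.3900 * 0.2400 * 1.2247448714) = 0.011617

Answer: Gamma = 0.011617


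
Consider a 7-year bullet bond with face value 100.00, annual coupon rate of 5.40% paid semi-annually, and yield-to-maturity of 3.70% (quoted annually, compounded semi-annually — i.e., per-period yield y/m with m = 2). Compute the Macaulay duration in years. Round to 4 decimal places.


Coupon per period c = face * coupon_rate / m = 2.700000
Periods per year m = 2; per-period yield y/m = 0.018500
Number of cashflows N = 14
Cashflows (t years, CF_t, discount factor 1/(1+y/m)^(m*t), PV):
  t = 0.5000: CF_t = 2.700000, DF = 0.981836, PV = 2.650957
  t = 1.0000: CF_t = 2.700000, DF = 0.964002, PV = 2.602805
  t = 1.5000: CF_t = 2.700000, DF = 0.946492, PV = 2.555528
  t = 2.0000: CF_t = 2.700000, DF = 0.929300, PV = 2.509110
  t = 2.5000: CF_t = 2.700000, DF = 0.912420, PV = 2.463534
  t = 3.0000: CF_t = 2.700000, DF = 0.895847, PV = 2.418787
  t = 3.5000: CF_t = 2.700000, DF = 0.879575, PV = 2.374852
  t = 4.0000: CF_t = 2.700000, DF = 0.863598, PV = 2.331715
  t = 4.5000: CF_t = 2.700000, DF = 0.847912, PV = 2.289362
  t = 5.0000: CF_t = 2.700000, DF = 0.832510, PV = 2.247778
  t = 5.5000: CF_t = 2.700000, DF = 0.817389, PV = 2.206950
  t = 6.0000: CF_t = 2.700000, DF = 0.802542, PV = 2.166863
  t = 6.5000: CF_t = 2.700000, DF = 0.787964, PV = 2.127504
  t = 7.0000: CF_t = 102.700000, DF = 0.773652, PV = 79.454039
Price P = sum_t PV_t = 110.399783
Macaulay numerator sum_t t * PV_t:
  t * PV_t at t = 0.5000: 1.325479
  t * PV_t at t = 1.0000: 2.602805
  t * PV_t at t = 1.5000: 3.833292
  t * PV_t at t = 2.0000: 5.018219
  t * PV_t at t = 2.5000: 6.158836
  t * PV_t at t = 3.0000: 7.256360
  t * PV_t at t = 3.5000: 8.311982
  t * PV_t at t = 4.0000: 9.326861
  t * PV_t at t = 4.5000: 10.302129
  t * PV_t at t = 5.0000: 11.238890
  t * PV_t at t = 5.5000: 12.138222
  t * PV_t at t = 6.0000: 13.001175
  t * PV_t at t = 6.5000: 13.828774
  t * PV_t at t = 7.0000: 556.178270
Macaulay duration D = (sum_t t * PV_t) / P = 660.521294 / 110.399783 = 5.982995

Answer: Macaulay duration = 5.9830 years


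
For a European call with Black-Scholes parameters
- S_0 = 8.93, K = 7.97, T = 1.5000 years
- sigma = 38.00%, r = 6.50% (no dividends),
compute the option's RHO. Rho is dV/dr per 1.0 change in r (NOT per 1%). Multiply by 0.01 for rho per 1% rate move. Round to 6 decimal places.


Answer: Rho = 6.371295

Derivation:
d1 = 0.6865702778; d2 = 0.2211672266
phi(d1) = 0.3151747896; exp(-qT) = 1.0000000000; exp(-rT) = 0.9071023416
N(d2) = 0.5875188866
Rho = K*T*exp(-rT)*N(d2) = 7.9700 * 1.5000 * 0.9071023416 * 0.5875188866 = 6.371295


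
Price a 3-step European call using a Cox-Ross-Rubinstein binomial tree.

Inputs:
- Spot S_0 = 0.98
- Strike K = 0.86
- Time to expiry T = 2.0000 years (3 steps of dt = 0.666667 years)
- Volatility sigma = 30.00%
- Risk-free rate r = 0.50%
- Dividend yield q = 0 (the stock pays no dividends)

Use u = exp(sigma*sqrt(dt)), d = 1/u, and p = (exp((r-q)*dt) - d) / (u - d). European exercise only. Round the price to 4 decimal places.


Answer: Price = V(0,0) = 0.2321

Derivation:
dt = T/N = 0.666667
u = exp(sigma*sqrt(dt)) = 1.277556; d = 1/u = 0.782744
p = (exp((r-q)*dt) - d) / (u - d) = 0.445815
Discount per step: exp(-r*dt) = 0.996672
Stock lattice S(k, i) with i counting down-moves:
  k=0: S(0,0) = 0.9800
  k=1: S(1,0) = 1.2520; S(1,1) = 0.7671
  k=2: S(2,0) = 1.5995; S(2,1) = 0.9800; S(2,2) = 0.6004
  k=3: S(3,0) = 2.0435; S(3,1) = 1.2520; S(3,2) = 0.7671; S(3,3) = 0.4700
Terminal payoffs V(N, i) = max(S_T - K, 0):
  V(3,0) = 1.183460; V(3,1) = 0.392005; V(3,2) = 0.000000; V(3,3) = 0.000000
Backward induction: V(k, i) = exp(-r*dt) * [p * V(k+1, i) + (1-p) * V(k+1, i+1)].
  V(2,0) = exp(-r*dt) * [p*1.183460 + (1-p)*0.392005] = 0.742369
  V(2,1) = exp(-r*dt) * [p*0.392005 + (1-p)*0.000000] = 0.174180
  V(2,2) = exp(-r*dt) * [p*0.000000 + (1-p)*0.000000] = 0.000000
  V(1,0) = exp(-r*dt) * [p*0.742369 + (1-p)*0.174180] = 0.426064
  V(1,1) = exp(-r*dt) * [p*0.174180 + (1-p)*0.000000] = 0.077394
  V(0,0) = exp(-r*dt) * [p*0.426064 + (1-p)*0.077394] = 0.232061


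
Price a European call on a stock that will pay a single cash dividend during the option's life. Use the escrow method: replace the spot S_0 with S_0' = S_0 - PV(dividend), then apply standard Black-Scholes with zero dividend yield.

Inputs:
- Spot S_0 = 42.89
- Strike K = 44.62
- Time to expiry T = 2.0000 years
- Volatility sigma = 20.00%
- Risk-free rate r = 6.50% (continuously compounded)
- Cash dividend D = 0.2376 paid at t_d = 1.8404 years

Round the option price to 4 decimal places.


PV(D) = D * exp(-r * t_d) = 0.2376 * 0.88725221 = 0.21081112
S_0' = S_0 - PV(D) = 42.8900 - 0.21081112 = 42.67918888
d1 = (ln(S_0'/K) + (r + sigma^2/2)*T) / (sigma*sqrt(T)) = 0.44381286
d2 = d1 - sigma*sqrt(T) = 0.16097015
exp(-rT) = 0.87809543
N(d1) = 0.67141105; N(d2) = 0.56394154
C = S_0' * N(d1) - K * exp(-rT) * N(d2) = 42.67918888 * 0.67141105 - 44.6200 * 0.87809543 * 0.56394154 = 6.5597

Answer: Price = 6.5597


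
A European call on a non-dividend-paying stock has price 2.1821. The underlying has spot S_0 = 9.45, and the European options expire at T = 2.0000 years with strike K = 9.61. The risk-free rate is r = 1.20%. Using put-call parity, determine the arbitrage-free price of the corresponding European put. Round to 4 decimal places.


Put-call parity: C - P = S_0 * exp(-qT) - K * exp(-rT).
S_0 * exp(-qT) = 9.4500 * 1.00000000 = 9.45000000
K * exp(-rT) = 9.6100 * 0.97628571 = 9.38210567
P = C - S*exp(-qT) + K*exp(-rT)
P = 2.1821 - 9.45000000 + 9.38210567 = 2.1142

Answer: Put price = 2.1142


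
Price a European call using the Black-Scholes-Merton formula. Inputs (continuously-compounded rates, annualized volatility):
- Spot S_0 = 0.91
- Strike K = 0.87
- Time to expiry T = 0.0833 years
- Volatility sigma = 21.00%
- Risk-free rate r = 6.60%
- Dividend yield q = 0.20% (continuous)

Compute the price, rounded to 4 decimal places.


Answer: Price = 0.0508

Derivation:
d1 = (ln(S/K) + (r - q + 0.5*sigma^2) * T) / (sigma * sqrt(T)) = 0.85991836
d2 = d1 - sigma * sqrt(T) = 0.79930870
exp(-rT) = 0.99451729; exp(-qT) = 0.99983341
C = S_0 * exp(-qT) * N(d1) - K * exp(-rT) * N(d2)
N(d1) = 0.80508298; N(d2) = 0.78794428
C = 0.9100 * 0.99983341 * 0.80508298 - 0.8700 * 0.99451729 * 0.78794428 = 0.0508


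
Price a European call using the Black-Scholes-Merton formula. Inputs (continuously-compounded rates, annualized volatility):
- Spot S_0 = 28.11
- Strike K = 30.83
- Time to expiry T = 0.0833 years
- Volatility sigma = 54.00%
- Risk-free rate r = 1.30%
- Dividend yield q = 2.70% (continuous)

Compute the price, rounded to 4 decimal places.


d1 = (ln(S/K) + (r - q + 0.5*sigma^2) * T) / (sigma * sqrt(T)) = -0.52218252
d2 = d1 - sigma * sqrt(T) = -0.67803591
exp(-rT) = 0.99891769; exp(-qT) = 0.99775343
C = S_0 * exp(-qT) * N(d1) - K * exp(-rT) * N(d2)
N(d1) = 0.30077163; N(d2) = 0.24887446
C = 28.1100 * 0.99775343 * 0.30077163 - 30.8300 * 0.99891769 * 0.24887446 = 0.7712

Answer: Price = 0.7712


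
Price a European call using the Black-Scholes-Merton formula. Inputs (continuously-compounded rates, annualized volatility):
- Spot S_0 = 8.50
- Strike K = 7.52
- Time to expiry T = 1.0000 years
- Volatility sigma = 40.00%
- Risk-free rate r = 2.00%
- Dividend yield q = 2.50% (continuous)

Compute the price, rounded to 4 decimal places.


Answer: Price = 1.7532

Derivation:
d1 = (ln(S/K) + (r - q + 0.5*sigma^2) * T) / (sigma * sqrt(T)) = 0.49375006
d2 = d1 - sigma * sqrt(T) = 0.09375006
exp(-rT) = 0.98019867; exp(-qT) = 0.97530991
C = S_0 * exp(-qT) * N(d1) - K * exp(-rT) * N(d2)
N(d1) = 0.68925865; N(d2) = 0.53734615
C = 8.5000 * 0.97530991 * 0.68925865 - 7.5200 * 0.98019867 * 0.53734615 = 1.7532


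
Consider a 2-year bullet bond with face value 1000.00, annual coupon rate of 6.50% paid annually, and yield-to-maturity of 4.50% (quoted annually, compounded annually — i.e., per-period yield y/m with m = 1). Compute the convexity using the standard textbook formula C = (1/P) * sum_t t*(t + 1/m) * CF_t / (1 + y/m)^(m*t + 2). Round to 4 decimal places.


Coupon per period c = face * coupon_rate / m = 65.000000
Periods per year m = 1; per-period yield y/m = 0.045000
Number of cashflows N = 2
Cashflows (t years, CF_t, discount factor 1/(1+y/m)^(m*t), PV):
  t = 1.0000: CF_t = 65.000000, DF = 0.956938, PV = 62.200957
  t = 2.0000: CF_t = 1065.000000, DF = 0.915730, PV = 975.252398
Price P = sum_t PV_t = 1037.453355
Convexity numerator sum_t t*(t + 1/m) * CF_t / (1+y/m)^(m*t + 2):
  t = 1.0000: term = 113.918559
  t = 2.0000: term = 5358.406986
Convexity = (1/P) * sum = 5472.325544 / 1037.453355 = 5.274768

Answer: Convexity = 5.2748


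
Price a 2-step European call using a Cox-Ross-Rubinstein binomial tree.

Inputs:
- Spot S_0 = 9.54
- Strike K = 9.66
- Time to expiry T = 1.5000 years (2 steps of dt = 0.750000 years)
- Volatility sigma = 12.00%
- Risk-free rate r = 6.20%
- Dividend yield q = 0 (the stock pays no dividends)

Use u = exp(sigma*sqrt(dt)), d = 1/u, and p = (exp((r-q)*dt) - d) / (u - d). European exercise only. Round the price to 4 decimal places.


dt = T/N = 0.750000
u = exp(sigma*sqrt(dt)) = 1.109515; d = 1/u = 0.901295
p = (exp((r-q)*dt) - d) / (u - d) = 0.702637
Discount per step: exp(-r*dt) = 0.954565
Stock lattice S(k, i) with i counting down-moves:
  k=0: S(0,0) = 9.5400
  k=1: S(1,0) = 10.5848; S(1,1) = 8.5984
  k=2: S(2,0) = 11.7440; S(2,1) = 9.5400; S(2,2) = 7.7496
Terminal payoffs V(N, i) = max(S_T - K, 0):
  V(2,0) = 2.083966; V(2,1) = 0.000000; V(2,2) = 0.000000
Backward induction: V(k, i) = exp(-r*dt) * [p * V(k+1, i) + (1-p) * V(k+1, i+1)].
  V(1,0) = exp(-r*dt) * [p*2.083966 + (1-p)*0.000000] = 1.397742
  V(1,1) = exp(-r*dt) * [p*0.000000 + (1-p)*0.000000] = 0.000000
  V(0,0) = exp(-r*dt) * [p*1.397742 + (1-p)*0.000000] = 0.937483

Answer: Price = V(0,0) = 0.9375


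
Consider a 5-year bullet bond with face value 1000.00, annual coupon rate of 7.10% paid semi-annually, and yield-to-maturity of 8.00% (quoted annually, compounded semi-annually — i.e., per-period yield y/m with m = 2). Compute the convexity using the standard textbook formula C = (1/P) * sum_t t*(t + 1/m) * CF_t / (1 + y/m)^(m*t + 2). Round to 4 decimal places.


Coupon per period c = face * coupon_rate / m = 35.500000
Periods per year m = 2; per-period yield y/m = 0.040000
Number of cashflows N = 10
Cashflows (t years, CF_t, discount factor 1/(1+y/m)^(m*t), PV):
  t = 0.5000: CF_t = 35.500000, DF = 0.961538, PV = 34.134615
  t = 1.0000: CF_t = 35.500000, DF = 0.924556, PV = 32.821746
  t = 1.5000: CF_t = 35.500000, DF = 0.888996, PV = 31.559371
  t = 2.0000: CF_t = 35.500000, DF = 0.854804, PV = 30.345549
  t = 2.5000: CF_t = 35.500000, DF = 0.821927, PV = 29.178412
  t = 3.0000: CF_t = 35.500000, DF = 0.790315, PV = 28.056166
  t = 3.5000: CF_t = 35.500000, DF = 0.759918, PV = 26.977082
  t = 4.0000: CF_t = 35.500000, DF = 0.730690, PV = 25.939502
  t = 4.5000: CF_t = 35.500000, DF = 0.702587, PV = 24.941829
  t = 5.0000: CF_t = 1035.500000, DF = 0.675564, PV = 699.546697
Price P = sum_t PV_t = 963.500969
Convexity numerator sum_t t*(t + 1/m) * CF_t / (1+y/m)^(m*t + 2):
  t = 0.5000: term = 15.779685
  t = 1.0000: term = 45.518323
  t = 1.5000: term = 87.535237
  t = 2.0000: term = 140.280828
  t = 2.5000: term = 202.328118
  t = 3.0000: term = 272.364774
  t = 3.5000: term = 349.185608
  t = 4.0000: term = 431.685504
  t = 4.5000: term = 518.852769
  t = 5.0000: term = 17786.181733
Convexity = (1/P) * sum = 19849.712579 / 963.500969 = 20.601653

Answer: Convexity = 20.6017


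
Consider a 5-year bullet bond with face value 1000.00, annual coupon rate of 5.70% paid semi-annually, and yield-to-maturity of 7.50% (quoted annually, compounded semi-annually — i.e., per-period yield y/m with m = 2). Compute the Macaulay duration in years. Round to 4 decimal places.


Coupon per period c = face * coupon_rate / m = 28.500000
Periods per year m = 2; per-period yield y/m = 0.037500
Number of cashflows N = 10
Cashflows (t years, CF_t, discount factor 1/(1+y/m)^(m*t), PV):
  t = 0.5000: CF_t = 28.500000, DF = 0.963855, PV = 27.469880
  t = 1.0000: CF_t = 28.500000, DF = 0.929017, PV = 26.476992
  t = 1.5000: CF_t = 28.500000, DF = 0.895438, PV = 25.519993
  t = 2.0000: CF_t = 28.500000, DF = 0.863073, PV = 24.597583
  t = 2.5000: CF_t = 28.500000, DF = 0.831878, PV = 23.708514
  t = 3.0000: CF_t = 28.500000, DF = 0.801810, PV = 22.851580
  t = 3.5000: CF_t = 28.500000, DF = 0.772829, PV = 22.025619
  t = 4.0000: CF_t = 28.500000, DF = 0.744895, PV = 21.229512
  t = 4.5000: CF_t = 28.500000, DF = 0.717971, PV = 20.462181
  t = 5.0000: CF_t = 1028.500000, DF = 0.692020, PV = 711.743062
Price P = sum_t PV_t = 926.084915
Macaulay numerator sum_t t * PV_t:
  t * PV_t at t = 0.5000: 13.734940
  t * PV_t at t = 1.0000: 26.476992
  t * PV_t at t = 1.5000: 38.279989
  t * PV_t at t = 2.0000: 49.195166
  t * PV_t at t = 2.5000: 59.271285
  t * PV_t at t = 3.0000: 68.554739
  t * PV_t at t = 3.5000: 77.089666
  t * PV_t at t = 4.0000: 84.918049
  t * PV_t at t = 4.5000: 92.079812
  t * PV_t at t = 5.0000: 3558.715308
Macaulay duration D = (sum_t t * PV_t) / P = 4068.315948 / 926.084915 = 4.393027

Answer: Macaulay duration = 4.3930 years


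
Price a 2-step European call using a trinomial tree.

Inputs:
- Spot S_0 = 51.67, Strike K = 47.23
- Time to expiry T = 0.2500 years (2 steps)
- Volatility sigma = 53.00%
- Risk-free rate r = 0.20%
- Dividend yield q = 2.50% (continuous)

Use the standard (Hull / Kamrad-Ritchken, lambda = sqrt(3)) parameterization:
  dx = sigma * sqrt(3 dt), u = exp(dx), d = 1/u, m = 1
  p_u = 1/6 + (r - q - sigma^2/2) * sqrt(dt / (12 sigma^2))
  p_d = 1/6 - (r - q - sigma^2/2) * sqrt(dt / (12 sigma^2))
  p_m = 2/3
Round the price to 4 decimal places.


dt = T/N = 0.125000; dx = sigma*sqrt(3*dt) = 0.324557
u = exp(dx) = 1.383418; d = 1/u = 0.722847
p_u = 0.135191, p_m = 0.666667, p_d = 0.198142
Discount per step: exp(-r*dt) = 0.999750
Stock lattice S(k, j) with j the centered position index:
  k=0: S(0,+0) = 51.6700
  k=1: S(1,-1) = 37.3495; S(1,+0) = 51.6700; S(1,+1) = 71.4812
  k=2: S(2,-2) = 26.9980; S(2,-1) = 37.3495; S(2,+0) = 51.6700; S(2,+1) = 71.4812; S(2,+2) = 98.8884
Terminal payoffs V(N, j) = max(S_T - K, 0):
  V(2,-2) = 0.000000; V(2,-1) = 0.000000; V(2,+0) = 4.440000; V(2,+1) = 24.251218; V(2,+2) = 51.658418
Backward induction: V(k, j) = exp(-r*dt) * [p_u * V(k+1, j+1) + p_m * V(k+1, j) + p_d * V(k+1, j-1)]
  V(1,-1) = exp(-r*dt) * [p_u*4.440000 + p_m*0.000000 + p_d*0.000000] = 0.600098
  V(1,+0) = exp(-r*dt) * [p_u*24.251218 + p_m*4.440000 + p_d*0.000000] = 6.236990
  V(1,+1) = exp(-r*dt) * [p_u*51.658418 + p_m*24.251218 + p_d*4.440000] = 24.024982
  V(0,+0) = exp(-r*dt) * [p_u*24.024982 + p_m*6.236990 + p_d*0.600098] = 7.522981

Answer: Price = V(0,0) = 7.5230


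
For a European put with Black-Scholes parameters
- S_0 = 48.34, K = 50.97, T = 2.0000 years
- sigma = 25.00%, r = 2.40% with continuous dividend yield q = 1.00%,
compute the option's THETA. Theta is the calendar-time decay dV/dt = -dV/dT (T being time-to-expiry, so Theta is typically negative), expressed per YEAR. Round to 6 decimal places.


Answer: Theta = -1.181413

Derivation:
d1 = 0.1061286695; d2 = -0.2474247211
phi(d1) = 0.3967018927; exp(-qT) = 0.9801986733; exp(-rT) = 0.9531337871
Theta = -S*exp(-qT)*phi(d1)*sigma/(2*sqrt(T)) + r*K*exp(-rT)*N(-d2) - q*S*exp(-qT)*N(-d1)
N(-d1) = 0.4577401323; N(-d2) = 0.5977102279; sqrt(T) = 1.4142135624
Term 1 = -48.3400 * 0.9801986733 * 0.3967018927 * 0.2500 / (2 * 1.4142135624) = -1.6614223335
Term 2 = 0.0240 * 50.9700 * 0.9531337871 * 0.5977102279 = 0.6968999408
Term 3 = -0.0100 * 48.3400 * 0.9801986733 * 0.4577401323 = -0.2168901091
Theta = -1.6614223335 + (0.6968999408) + (-0.2168901091) = -1.181413


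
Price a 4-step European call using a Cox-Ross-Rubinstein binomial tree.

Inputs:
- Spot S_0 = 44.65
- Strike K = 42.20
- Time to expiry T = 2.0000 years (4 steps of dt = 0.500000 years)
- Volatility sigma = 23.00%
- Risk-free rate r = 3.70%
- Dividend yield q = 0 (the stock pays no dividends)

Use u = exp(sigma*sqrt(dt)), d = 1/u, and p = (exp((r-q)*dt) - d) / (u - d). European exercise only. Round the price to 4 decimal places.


Answer: Price = V(0,0) = 8.5753

Derivation:
dt = T/N = 0.500000
u = exp(sigma*sqrt(dt)) = 1.176607; d = 1/u = 0.849902
p = (exp((r-q)*dt) - d) / (u - d) = 0.516584
Discount per step: exp(-r*dt) = 0.981670
Stock lattice S(k, i) with i counting down-moves:
  k=0: S(0,0) = 44.6500
  k=1: S(1,0) = 52.5355; S(1,1) = 37.9481
  k=2: S(2,0) = 61.8136; S(2,1) = 44.6500; S(2,2) = 32.2522
  k=3: S(3,0) = 72.7303; S(3,1) = 52.5355; S(3,2) = 37.9481; S(3,3) = 27.4112
  k=4: S(4,0) = 85.5749; S(4,1) = 61.8136; S(4,2) = 44.6500; S(4,3) = 32.2522; S(4,4) = 23.2968
Terminal payoffs V(N, i) = max(S_T - K, 0):
  V(4,0) = 43.374945; V(4,1) = 19.613601; V(4,2) = 2.450000; V(4,3) = 0.000000; V(4,4) = 0.000000
Backward induction: V(k, i) = exp(-r*dt) * [p * V(k+1, i) + (1-p) * V(k+1, i+1)].
  V(3,0) = exp(-r*dt) * [p*43.374945 + (1-p)*19.613601] = 31.303816
  V(3,1) = exp(-r*dt) * [p*19.613601 + (1-p)*2.450000] = 11.109009
  V(3,2) = exp(-r*dt) * [p*2.450000 + (1-p)*0.000000] = 1.242431
  V(3,3) = exp(-r*dt) * [p*0.000000 + (1-p)*0.000000] = 0.000000
  V(2,0) = exp(-r*dt) * [p*31.303816 + (1-p)*11.109009] = 21.146468
  V(2,1) = exp(-r*dt) * [p*11.109009 + (1-p)*1.242431] = 6.223146
  V(2,2) = exp(-r*dt) * [p*1.242431 + (1-p)*0.000000] = 0.630055
  V(1,0) = exp(-r*dt) * [p*21.146468 + (1-p)*6.223146] = 13.676915
  V(1,1) = exp(-r*dt) * [p*6.223146 + (1-p)*0.630055] = 3.454846
  V(0,0) = exp(-r*dt) * [p*13.676915 + (1-p)*3.454846] = 8.575282


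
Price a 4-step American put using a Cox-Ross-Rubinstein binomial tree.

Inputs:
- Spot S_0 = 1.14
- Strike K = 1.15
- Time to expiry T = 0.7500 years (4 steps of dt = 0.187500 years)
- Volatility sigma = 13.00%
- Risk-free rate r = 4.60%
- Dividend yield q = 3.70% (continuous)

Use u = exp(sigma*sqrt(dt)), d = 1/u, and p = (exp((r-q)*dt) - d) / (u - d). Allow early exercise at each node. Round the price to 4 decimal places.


Answer: Price = V(0,0) = 0.0516

Derivation:
dt = T/N = 0.187500
u = exp(sigma*sqrt(dt)) = 1.057906; d = 1/u = 0.945263
p = (exp((r-q)*dt) - d) / (u - d) = 0.500924
Discount per step: exp(-r*dt) = 0.991412
Stock lattice S(k, i) with i counting down-moves:
  k=0: S(0,0) = 1.1400
  k=1: S(1,0) = 1.2060; S(1,1) = 1.0776
  k=2: S(2,0) = 1.2758; S(2,1) = 1.1400; S(2,2) = 1.0186
  k=3: S(3,0) = 1.3497; S(3,1) = 1.2060; S(3,2) = 1.0776; S(3,3) = 0.9629
  k=4: S(4,0) = 1.4279; S(4,1) = 1.2758; S(4,2) = 1.1400; S(4,3) = 1.0186; S(4,4) = 0.9102
Terminal payoffs V(N, i) = max(K - S_T, 0):
  V(4,0) = 0.000000; V(4,1) = 0.000000; V(4,2) = 0.010000; V(4,3) = 0.131384; V(4,4) = 0.239843
Backward induction: V(k, i) = exp(-r*dt) * [p * V(k+1, i) + (1-p) * V(k+1, i+1)]; then take max(V_cont, immediate exercise) for American.
  V(3,0) = exp(-r*dt) * [p*0.000000 + (1-p)*0.000000] = 0.000000; exercise = 0.000000; V(3,0) = max -> 0.000000
  V(3,1) = exp(-r*dt) * [p*0.000000 + (1-p)*0.010000] = 0.004948; exercise = 0.000000; V(3,1) = max -> 0.004948
  V(3,2) = exp(-r*dt) * [p*0.010000 + (1-p)*0.131384] = 0.069974; exercise = 0.072400; V(3,2) = max -> 0.072400
  V(3,3) = exp(-r*dt) * [p*0.131384 + (1-p)*0.239843] = 0.183920; exercise = 0.187139; V(3,3) = max -> 0.187139
  V(2,0) = exp(-r*dt) * [p*0.000000 + (1-p)*0.004948] = 0.002448; exercise = 0.000000; V(2,0) = max -> 0.002448
  V(2,1) = exp(-r*dt) * [p*0.004948 + (1-p)*0.072400] = 0.038280; exercise = 0.010000; V(2,1) = max -> 0.038280
  V(2,2) = exp(-r*dt) * [p*0.072400 + (1-p)*0.187139] = 0.128550; exercise = 0.131384; V(2,2) = max -> 0.131384
  V(1,0) = exp(-r*dt) * [p*0.002448 + (1-p)*0.038280] = 0.020156; exercise = 0.000000; V(1,0) = max -> 0.020156
  V(1,1) = exp(-r*dt) * [p*0.038280 + (1-p)*0.131384] = 0.084018; exercise = 0.072400; V(1,1) = max -> 0.084018
  V(0,0) = exp(-r*dt) * [p*0.020156 + (1-p)*0.084018] = 0.051581; exercise = 0.010000; V(0,0) = max -> 0.051581


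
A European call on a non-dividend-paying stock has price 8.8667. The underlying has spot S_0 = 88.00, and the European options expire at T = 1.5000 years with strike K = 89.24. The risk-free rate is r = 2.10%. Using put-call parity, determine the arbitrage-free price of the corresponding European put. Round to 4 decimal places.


Put-call parity: C - P = S_0 * exp(-qT) - K * exp(-rT).
S_0 * exp(-qT) = 88.0000 * 1.00000000 = 88.00000000
K * exp(-rT) = 89.2400 * 0.96899096 = 86.47275295
P = C - S*exp(-qT) + K*exp(-rT)
P = 8.8667 - 88.00000000 + 86.47275295 = 7.3395

Answer: Put price = 7.3395


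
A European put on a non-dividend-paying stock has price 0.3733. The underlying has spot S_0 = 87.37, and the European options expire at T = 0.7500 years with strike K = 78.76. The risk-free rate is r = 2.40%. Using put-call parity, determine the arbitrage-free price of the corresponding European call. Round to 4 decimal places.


Answer: Call price = 10.3883

Derivation:
Put-call parity: C - P = S_0 * exp(-qT) - K * exp(-rT).
S_0 * exp(-qT) = 87.3700 * 1.00000000 = 87.37000000
K * exp(-rT) = 78.7600 * 0.98216103 = 77.35500291
C = P + S*exp(-qT) - K*exp(-rT)
C = 0.3733 + 87.37000000 - 77.35500291 = 10.3883


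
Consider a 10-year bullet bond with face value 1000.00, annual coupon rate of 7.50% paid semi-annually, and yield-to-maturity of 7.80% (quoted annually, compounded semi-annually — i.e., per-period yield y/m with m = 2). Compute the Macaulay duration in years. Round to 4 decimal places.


Answer: Macaulay duration = 7.1757 years

Derivation:
Coupon per period c = face * coupon_rate / m = 37.500000
Periods per year m = 2; per-period yield y/m = 0.039000
Number of cashflows N = 20
Cashflows (t years, CF_t, discount factor 1/(1+y/m)^(m*t), PV):
  t = 0.5000: CF_t = 37.500000, DF = 0.962464, PV = 36.092397
  t = 1.0000: CF_t = 37.500000, DF = 0.926337, PV = 34.737629
  t = 1.5000: CF_t = 37.500000, DF = 0.891566, PV = 33.433714
  t = 2.0000: CF_t = 37.500000, DF = 0.858100, PV = 32.178743
  t = 2.5000: CF_t = 37.500000, DF = 0.825890, PV = 30.970879
  t = 3.0000: CF_t = 37.500000, DF = 0.794889, PV = 29.808353
  t = 3.5000: CF_t = 37.500000, DF = 0.765052, PV = 28.689464
  t = 4.0000: CF_t = 37.500000, DF = 0.736335, PV = 27.612574
  t = 4.5000: CF_t = 37.500000, DF = 0.708696, PV = 26.576106
  t = 5.0000: CF_t = 37.500000, DF = 0.682094, PV = 25.578542
  t = 5.5000: CF_t = 37.500000, DF = 0.656491, PV = 24.618424
  t = 6.0000: CF_t = 37.500000, DF = 0.631849, PV = 23.694344
  t = 6.5000: CF_t = 37.500000, DF = 0.608132, PV = 22.804951
  t = 7.0000: CF_t = 37.500000, DF = 0.585305, PV = 21.948943
  t = 7.5000: CF_t = 37.500000, DF = 0.563335, PV = 21.125065
  t = 8.0000: CF_t = 37.500000, DF = 0.542190, PV = 20.332113
  t = 8.5000: CF_t = 37.500000, DF = 0.521838, PV = 19.568925
  t = 9.0000: CF_t = 37.500000, DF = 0.502250, PV = 18.834384
  t = 9.5000: CF_t = 37.500000, DF = 0.483398, PV = 18.127414
  t = 10.0000: CF_t = 1037.500000, DF = 0.465253, PV = 482.699839
Price P = sum_t PV_t = 979.432802
Macaulay numerator sum_t t * PV_t:
  t * PV_t at t = 0.5000: 18.046198
  t * PV_t at t = 1.0000: 34.737629
  t * PV_t at t = 1.5000: 50.150571
  t * PV_t at t = 2.0000: 64.357486
  t * PV_t at t = 2.5000: 77.427197
  t * PV_t at t = 3.0000: 89.425059
  t * PV_t at t = 3.5000: 100.413124
  t * PV_t at t = 4.0000: 110.450295
  t * PV_t at t = 4.5000: 119.592475
  t * PV_t at t = 5.0000: 127.892712
  t * PV_t at t = 5.5000: 135.401331
  t * PV_t at t = 6.0000: 142.166067
  t * PV_t at t = 6.5000: 148.232184
  t * PV_t at t = 7.0000: 153.642598
  t * PV_t at t = 7.5000: 158.437988
  t * PV_t at t = 8.0000: 162.656901
  t * PV_t at t = 8.5000: 166.335859
  t * PV_t at t = 9.0000: 169.509452
  t * PV_t at t = 9.5000: 172.210437
  t * PV_t at t = 10.0000: 4826.998393
Macaulay duration D = (sum_t t * PV_t) / P = 7028.083956 / 979.432802 = 7.175667


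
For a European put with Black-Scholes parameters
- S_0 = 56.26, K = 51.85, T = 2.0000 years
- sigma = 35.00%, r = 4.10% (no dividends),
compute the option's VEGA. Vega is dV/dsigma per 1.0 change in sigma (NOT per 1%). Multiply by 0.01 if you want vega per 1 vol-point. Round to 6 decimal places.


d1 = 0.5780676089; d2 = 0.0830928621
phi(d1) = 0.3375574323; exp(-qT) = 1.0000000000; exp(-rT) = 0.9212719587
Vega = S * exp(-qT) * phi(d1) * sqrt(T) = 56.2600 * 1.0000000000 * 0.3375574323 * 1.4142135624 = 26.857303

Answer: Vega = 26.857303


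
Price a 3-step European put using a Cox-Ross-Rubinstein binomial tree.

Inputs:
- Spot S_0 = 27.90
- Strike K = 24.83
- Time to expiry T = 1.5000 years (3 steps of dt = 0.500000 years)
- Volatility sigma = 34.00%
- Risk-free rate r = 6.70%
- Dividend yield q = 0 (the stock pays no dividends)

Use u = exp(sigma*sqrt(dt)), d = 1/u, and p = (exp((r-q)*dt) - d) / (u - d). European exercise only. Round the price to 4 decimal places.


Answer: Price = V(0,0) = 2.1563

Derivation:
dt = T/N = 0.500000
u = exp(sigma*sqrt(dt)) = 1.271778; d = 1/u = 0.786300
p = (exp((r-q)*dt) - d) / (u - d) = 0.510357
Discount per step: exp(-r*dt) = 0.967055
Stock lattice S(k, i) with i counting down-moves:
  k=0: S(0,0) = 27.9000
  k=1: S(1,0) = 35.4826; S(1,1) = 21.9378
  k=2: S(2,0) = 45.1260; S(2,1) = 27.9000; S(2,2) = 17.2497
  k=3: S(3,0) = 57.3903; S(3,1) = 35.4826; S(3,2) = 21.9378; S(3,3) = 13.5634
Terminal payoffs V(N, i) = max(K - S_T, 0):
  V(3,0) = 0.000000; V(3,1) = 0.000000; V(3,2) = 2.892217; V(3,3) = 11.266562
Backward induction: V(k, i) = exp(-r*dt) * [p * V(k+1, i) + (1-p) * V(k+1, i+1)].
  V(2,0) = exp(-r*dt) * [p*0.000000 + (1-p)*0.000000] = 0.000000
  V(2,1) = exp(-r*dt) * [p*0.000000 + (1-p)*2.892217] = 1.369499
  V(2,2) = exp(-r*dt) * [p*2.892217 + (1-p)*11.266562] = 6.762285
  V(1,0) = exp(-r*dt) * [p*0.000000 + (1-p)*1.369499] = 0.648474
  V(1,1) = exp(-r*dt) * [p*1.369499 + (1-p)*6.762285] = 3.877929
  V(0,0) = exp(-r*dt) * [p*0.648474 + (1-p)*3.877929] = 2.156296


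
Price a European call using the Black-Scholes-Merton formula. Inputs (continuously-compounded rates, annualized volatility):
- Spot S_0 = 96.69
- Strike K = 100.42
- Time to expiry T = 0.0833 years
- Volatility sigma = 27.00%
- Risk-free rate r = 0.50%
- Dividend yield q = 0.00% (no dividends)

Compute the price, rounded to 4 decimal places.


Answer: Price = 1.5649

Derivation:
d1 = (ln(S/K) + (r - q + 0.5*sigma^2) * T) / (sigma * sqrt(T)) = -0.44142281
d2 = d1 - sigma * sqrt(T) = -0.51934950
exp(-rT) = 0.99958359; exp(-qT) = 1.00000000
C = S_0 * exp(-qT) * N(d1) - K * exp(-rT) * N(d2)
N(d1) = 0.32945347; N(d2) = 0.30175852
C = 96.6900 * 1.00000000 * 0.32945347 - 100.4200 * 0.99958359 * 0.30175852 = 1.5649


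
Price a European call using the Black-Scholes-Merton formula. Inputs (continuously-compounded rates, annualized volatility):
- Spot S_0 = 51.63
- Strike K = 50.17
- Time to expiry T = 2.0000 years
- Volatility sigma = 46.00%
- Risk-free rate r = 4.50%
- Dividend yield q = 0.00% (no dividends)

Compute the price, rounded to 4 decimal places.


Answer: Price = 15.5179

Derivation:
d1 = (ln(S/K) + (r - q + 0.5*sigma^2) * T) / (sigma * sqrt(T)) = 0.50771137
d2 = d1 - sigma * sqrt(T) = -0.14282687
exp(-rT) = 0.91393119; exp(-qT) = 1.00000000
C = S_0 * exp(-qT) * N(d1) - K * exp(-rT) * N(d2)
N(d1) = 0.69417211; N(d2) = 0.44321346
C = 51.6300 * 1.00000000 * 0.69417211 - 50.1700 * 0.91393119 * 0.44321346 = 15.5179


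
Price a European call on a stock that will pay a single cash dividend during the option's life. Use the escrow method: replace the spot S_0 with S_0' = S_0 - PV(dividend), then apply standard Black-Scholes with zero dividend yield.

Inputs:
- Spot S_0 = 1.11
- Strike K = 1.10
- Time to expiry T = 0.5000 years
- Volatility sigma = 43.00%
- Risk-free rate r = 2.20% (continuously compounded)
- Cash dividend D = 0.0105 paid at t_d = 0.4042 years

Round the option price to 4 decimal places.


PV(D) = D * exp(-r * t_d) = 0.0105 * 0.99114702 = 0.01040704
S_0' = S_0 - PV(D) = 1.1100 - 0.01040704 = 1.09959296
d1 = (ln(S_0'/K) + (r + sigma^2/2)*T) / (sigma*sqrt(T)) = 0.18698828
d2 = d1 - sigma*sqrt(T) = -0.11706764
exp(-rT) = 0.98906028
N(d1) = 0.57416509; N(d2) = 0.45340323
C = S_0' * N(d1) - K * exp(-rT) * N(d2) = 1.09959296 * 0.57416509 - 1.1000 * 0.98906028 * 0.45340323 = 0.1381

Answer: Price = 0.1381


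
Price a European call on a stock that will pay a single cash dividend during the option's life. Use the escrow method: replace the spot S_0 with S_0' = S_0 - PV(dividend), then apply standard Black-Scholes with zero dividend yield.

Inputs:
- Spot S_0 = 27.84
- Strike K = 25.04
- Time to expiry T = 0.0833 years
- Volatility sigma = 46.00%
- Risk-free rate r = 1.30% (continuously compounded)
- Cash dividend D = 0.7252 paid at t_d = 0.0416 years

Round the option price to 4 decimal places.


PV(D) = D * exp(-r * t_d) = 0.7252 * 0.99945935 = 0.72480792
S_0' = S_0 - PV(D) = 27.8400 - 0.72480792 = 27.11519208
d1 = (ln(S_0'/K) + (r + sigma^2/2)*T) / (sigma*sqrt(T)) = 0.67424646
d2 = d1 - sigma*sqrt(T) = 0.54148246
exp(-rT) = 0.99891769
N(d1) = 0.74992268; N(d2) = 0.70591246
C = S_0' * N(d1) - K * exp(-rT) * N(d2) = 27.11519208 * 0.74992268 - 25.0400 * 0.99891769 * 0.70591246 = 2.6774

Answer: Price = 2.6774


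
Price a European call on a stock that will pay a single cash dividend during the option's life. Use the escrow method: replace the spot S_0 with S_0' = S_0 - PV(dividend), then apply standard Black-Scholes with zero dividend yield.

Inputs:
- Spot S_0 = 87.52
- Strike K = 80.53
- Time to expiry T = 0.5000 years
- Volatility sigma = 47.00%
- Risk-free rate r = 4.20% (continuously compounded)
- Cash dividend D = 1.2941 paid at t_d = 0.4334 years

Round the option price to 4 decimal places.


PV(D) = D * exp(-r * t_d) = 1.2941 * 0.98196187 = 1.27075686
S_0' = S_0 - PV(D) = 87.5200 - 1.27075686 = 86.24924314
d1 = (ln(S_0'/K) + (r + sigma^2/2)*T) / (sigma*sqrt(T)) = 0.43580795
d2 = d1 - sigma*sqrt(T) = 0.10346776
exp(-rT) = 0.97921896
N(d1) = 0.66851196; N(d2) = 0.54120413
C = S_0' * N(d1) - K * exp(-rT) * N(d2) = 86.24924314 * 0.66851196 - 80.5300 * 0.97921896 * 0.54120413 = 14.9812

Answer: Price = 14.9812
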